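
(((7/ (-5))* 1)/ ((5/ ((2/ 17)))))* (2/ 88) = -7/ 9350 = -0.00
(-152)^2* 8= 184832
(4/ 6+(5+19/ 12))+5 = 49/ 4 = 12.25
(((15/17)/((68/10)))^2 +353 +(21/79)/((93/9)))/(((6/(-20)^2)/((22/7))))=317734382531500/4295401509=73970.82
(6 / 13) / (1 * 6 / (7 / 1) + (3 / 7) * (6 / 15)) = 35 / 78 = 0.45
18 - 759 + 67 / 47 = -34760 / 47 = -739.57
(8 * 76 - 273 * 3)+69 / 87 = -6096 / 29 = -210.21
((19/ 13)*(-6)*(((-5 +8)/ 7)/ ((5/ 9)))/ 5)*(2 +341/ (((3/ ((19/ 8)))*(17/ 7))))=-23684697/ 154700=-153.10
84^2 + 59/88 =620987/88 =7056.67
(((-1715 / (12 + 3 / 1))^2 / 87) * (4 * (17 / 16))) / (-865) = -2000033 / 2709180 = -0.74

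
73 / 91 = 0.80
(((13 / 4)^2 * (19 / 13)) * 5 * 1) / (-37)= -1235 / 592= -2.09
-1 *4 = -4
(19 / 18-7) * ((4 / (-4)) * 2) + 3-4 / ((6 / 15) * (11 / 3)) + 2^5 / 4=1996 / 99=20.16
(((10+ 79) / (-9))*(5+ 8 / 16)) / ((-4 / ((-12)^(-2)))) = 979 / 10368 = 0.09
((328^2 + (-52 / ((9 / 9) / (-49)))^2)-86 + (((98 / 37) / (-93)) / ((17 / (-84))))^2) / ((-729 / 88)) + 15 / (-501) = -36876928902104361893 / 46288027894743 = -796683.95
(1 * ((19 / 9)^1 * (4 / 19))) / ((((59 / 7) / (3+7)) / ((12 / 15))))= 224 / 531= 0.42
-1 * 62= -62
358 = 358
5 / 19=0.26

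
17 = 17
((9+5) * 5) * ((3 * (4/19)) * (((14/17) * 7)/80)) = 1029/323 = 3.19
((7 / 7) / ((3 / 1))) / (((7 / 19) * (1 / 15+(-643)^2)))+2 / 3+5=738006869 / 130236456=5.67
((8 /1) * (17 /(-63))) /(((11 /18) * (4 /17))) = -1156 /77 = -15.01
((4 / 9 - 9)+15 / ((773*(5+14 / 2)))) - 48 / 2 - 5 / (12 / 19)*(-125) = 13316107 / 13914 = 957.03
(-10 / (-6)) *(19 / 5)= 19 / 3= 6.33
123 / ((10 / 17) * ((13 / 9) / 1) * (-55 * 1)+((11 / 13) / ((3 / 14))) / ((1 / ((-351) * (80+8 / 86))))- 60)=-809217 / 731029942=-0.00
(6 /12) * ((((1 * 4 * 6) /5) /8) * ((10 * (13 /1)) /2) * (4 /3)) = 26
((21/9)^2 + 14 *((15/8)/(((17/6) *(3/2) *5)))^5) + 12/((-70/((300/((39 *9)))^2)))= 3859816318153/725626438992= 5.32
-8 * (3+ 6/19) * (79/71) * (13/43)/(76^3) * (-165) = 10675665/3182960104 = 0.00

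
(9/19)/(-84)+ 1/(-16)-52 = -110801/2128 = -52.07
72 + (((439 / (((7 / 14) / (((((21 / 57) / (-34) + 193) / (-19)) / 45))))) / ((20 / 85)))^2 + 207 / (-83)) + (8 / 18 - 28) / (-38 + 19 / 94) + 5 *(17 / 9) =5166374593524788009 / 7281764067600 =709494.92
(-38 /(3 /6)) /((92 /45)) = -37.17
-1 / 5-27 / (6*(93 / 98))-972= -151426 / 155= -976.94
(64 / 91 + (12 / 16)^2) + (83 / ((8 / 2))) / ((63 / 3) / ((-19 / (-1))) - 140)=47139 / 42224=1.12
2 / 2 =1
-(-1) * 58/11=58/11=5.27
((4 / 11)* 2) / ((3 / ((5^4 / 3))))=50.51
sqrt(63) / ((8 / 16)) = 6*sqrt(7) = 15.87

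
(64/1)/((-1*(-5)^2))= -64/25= -2.56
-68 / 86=-34 / 43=-0.79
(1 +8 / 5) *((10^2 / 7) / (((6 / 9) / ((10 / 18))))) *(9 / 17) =1950 / 119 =16.39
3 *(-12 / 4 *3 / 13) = -27 / 13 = -2.08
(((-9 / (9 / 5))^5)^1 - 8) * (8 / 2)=-12532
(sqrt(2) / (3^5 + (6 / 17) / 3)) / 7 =17*sqrt(2) / 28931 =0.00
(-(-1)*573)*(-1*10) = -5730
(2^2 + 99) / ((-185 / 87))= -8961 / 185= -48.44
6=6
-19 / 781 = -0.02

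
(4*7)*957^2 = 25643772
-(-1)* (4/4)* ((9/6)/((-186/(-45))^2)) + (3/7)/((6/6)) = 27789/53816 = 0.52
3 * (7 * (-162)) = -3402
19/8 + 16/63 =1325/504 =2.63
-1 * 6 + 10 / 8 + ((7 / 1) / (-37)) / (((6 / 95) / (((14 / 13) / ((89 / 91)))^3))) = -2738564981 / 313006236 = -8.75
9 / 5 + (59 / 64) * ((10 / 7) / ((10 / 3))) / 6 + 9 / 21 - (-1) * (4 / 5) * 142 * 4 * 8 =3259195 / 896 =3637.49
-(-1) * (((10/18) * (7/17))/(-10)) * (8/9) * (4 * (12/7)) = -64/459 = -0.14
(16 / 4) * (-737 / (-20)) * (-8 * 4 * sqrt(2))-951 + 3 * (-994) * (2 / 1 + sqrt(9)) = -15861-23584 * sqrt(2) / 5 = -22531.56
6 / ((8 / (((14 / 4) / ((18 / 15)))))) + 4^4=4131 / 16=258.19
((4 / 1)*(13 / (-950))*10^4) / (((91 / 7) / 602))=-481600 / 19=-25347.37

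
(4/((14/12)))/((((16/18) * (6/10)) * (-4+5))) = 45/7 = 6.43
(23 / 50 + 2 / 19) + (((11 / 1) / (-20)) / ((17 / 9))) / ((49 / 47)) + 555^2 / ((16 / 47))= 5728258028553 / 6330800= 904823.72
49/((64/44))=539/16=33.69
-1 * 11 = -11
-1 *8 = -8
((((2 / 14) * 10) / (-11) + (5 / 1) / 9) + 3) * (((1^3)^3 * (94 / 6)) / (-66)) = -55789 / 68607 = -0.81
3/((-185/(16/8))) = -6/185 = -0.03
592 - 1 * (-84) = 676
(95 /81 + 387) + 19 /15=389.44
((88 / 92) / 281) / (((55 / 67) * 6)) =67 / 96945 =0.00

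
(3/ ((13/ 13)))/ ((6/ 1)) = 1/ 2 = 0.50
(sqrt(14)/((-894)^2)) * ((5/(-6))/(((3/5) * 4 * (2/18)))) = -0.00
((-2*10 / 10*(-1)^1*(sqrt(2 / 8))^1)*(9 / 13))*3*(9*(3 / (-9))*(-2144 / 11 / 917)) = 1.32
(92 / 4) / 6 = 23 / 6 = 3.83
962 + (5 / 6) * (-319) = 4177 / 6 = 696.17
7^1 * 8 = 56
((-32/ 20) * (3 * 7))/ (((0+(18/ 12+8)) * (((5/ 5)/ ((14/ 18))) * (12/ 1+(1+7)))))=-196/ 1425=-0.14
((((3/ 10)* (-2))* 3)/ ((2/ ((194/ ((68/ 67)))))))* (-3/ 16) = 175473/ 5440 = 32.26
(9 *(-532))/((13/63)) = -301644/13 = -23203.38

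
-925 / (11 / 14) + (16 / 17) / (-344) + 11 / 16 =-151375101 / 128656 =-1176.59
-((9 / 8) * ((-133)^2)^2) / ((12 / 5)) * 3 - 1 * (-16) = -14080531933 / 32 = -440016622.91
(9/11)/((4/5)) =45/44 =1.02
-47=-47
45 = 45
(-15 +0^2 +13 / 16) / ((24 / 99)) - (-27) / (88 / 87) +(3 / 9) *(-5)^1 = -141491 / 4224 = -33.50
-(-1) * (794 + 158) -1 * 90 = 862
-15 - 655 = -670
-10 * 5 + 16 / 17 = -834 / 17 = -49.06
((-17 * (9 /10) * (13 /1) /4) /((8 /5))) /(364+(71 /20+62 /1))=-9945 /137456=-0.07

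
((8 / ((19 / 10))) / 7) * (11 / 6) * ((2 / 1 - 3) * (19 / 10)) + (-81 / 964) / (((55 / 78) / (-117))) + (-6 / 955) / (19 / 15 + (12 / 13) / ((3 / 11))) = 1142406376711 / 96442770270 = 11.85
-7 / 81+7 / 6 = 175 / 162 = 1.08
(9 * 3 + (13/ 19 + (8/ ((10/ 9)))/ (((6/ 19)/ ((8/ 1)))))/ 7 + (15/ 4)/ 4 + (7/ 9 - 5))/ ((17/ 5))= 4775567/ 325584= 14.67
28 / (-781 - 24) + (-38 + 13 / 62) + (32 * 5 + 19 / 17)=14944289 / 121210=123.29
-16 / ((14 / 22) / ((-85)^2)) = -1271600 / 7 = -181657.14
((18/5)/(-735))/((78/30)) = -6/3185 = -0.00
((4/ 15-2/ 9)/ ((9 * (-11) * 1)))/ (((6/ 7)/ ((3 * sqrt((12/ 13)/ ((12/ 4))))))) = -14 * sqrt(13)/ 57915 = -0.00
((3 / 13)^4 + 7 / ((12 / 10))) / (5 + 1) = 1000121 / 1028196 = 0.97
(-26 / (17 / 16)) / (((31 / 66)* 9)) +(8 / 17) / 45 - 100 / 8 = -866939 / 47430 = -18.28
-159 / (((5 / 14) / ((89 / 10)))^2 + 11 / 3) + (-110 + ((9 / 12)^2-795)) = -32386048001 / 34170352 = -947.78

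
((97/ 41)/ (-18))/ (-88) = 97/ 64944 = 0.00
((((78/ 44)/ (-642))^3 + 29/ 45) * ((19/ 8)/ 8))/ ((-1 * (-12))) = 57499086786077/ 3606476414238720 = 0.02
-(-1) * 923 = 923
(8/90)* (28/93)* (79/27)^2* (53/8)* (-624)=-963210976/1016955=-947.15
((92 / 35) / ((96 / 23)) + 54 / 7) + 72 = 67489 / 840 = 80.34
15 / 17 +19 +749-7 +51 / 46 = 596659 / 782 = 762.99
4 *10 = 40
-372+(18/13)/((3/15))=-4746/13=-365.08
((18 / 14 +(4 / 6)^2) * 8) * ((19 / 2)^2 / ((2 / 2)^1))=78698 / 63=1249.17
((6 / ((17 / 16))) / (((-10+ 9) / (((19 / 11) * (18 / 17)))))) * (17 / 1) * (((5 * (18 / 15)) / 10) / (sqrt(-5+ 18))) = -98496 * sqrt(13) / 12155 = -29.22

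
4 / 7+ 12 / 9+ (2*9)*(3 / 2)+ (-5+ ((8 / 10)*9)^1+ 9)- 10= 3161 / 105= 30.10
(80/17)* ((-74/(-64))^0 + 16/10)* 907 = 188656/17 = 11097.41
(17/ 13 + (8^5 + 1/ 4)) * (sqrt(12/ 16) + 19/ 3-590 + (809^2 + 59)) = 21429888172.69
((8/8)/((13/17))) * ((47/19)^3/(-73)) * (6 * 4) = -42359784/6509191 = -6.51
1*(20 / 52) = 5 / 13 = 0.38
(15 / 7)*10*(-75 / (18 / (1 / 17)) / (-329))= 625 / 39151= 0.02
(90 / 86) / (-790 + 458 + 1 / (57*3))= -7695 / 2441153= -0.00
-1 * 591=-591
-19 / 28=-0.68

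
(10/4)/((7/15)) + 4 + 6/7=143/14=10.21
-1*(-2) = 2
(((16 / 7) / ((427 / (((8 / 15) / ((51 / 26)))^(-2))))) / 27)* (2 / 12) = 7225 / 16164512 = 0.00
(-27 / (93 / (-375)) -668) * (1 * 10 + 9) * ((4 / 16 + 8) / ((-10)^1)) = 10867791 / 1240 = 8764.35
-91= -91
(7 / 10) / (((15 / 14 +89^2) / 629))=30821 / 554545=0.06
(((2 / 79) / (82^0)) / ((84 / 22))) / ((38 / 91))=143 / 9006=0.02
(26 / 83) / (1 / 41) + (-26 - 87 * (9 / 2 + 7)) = -168267 / 166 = -1013.66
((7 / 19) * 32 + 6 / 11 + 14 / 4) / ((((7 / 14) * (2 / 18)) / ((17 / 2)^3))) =292672323 / 1672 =175043.26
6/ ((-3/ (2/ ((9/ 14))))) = -56/ 9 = -6.22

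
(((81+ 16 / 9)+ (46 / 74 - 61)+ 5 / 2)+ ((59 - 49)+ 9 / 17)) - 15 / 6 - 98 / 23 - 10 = 2430622 / 130203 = 18.67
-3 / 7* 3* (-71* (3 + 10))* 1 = 8307 / 7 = 1186.71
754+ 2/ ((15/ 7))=11324/ 15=754.93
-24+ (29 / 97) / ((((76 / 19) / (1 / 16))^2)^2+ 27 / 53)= -24.00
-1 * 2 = -2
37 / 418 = 0.09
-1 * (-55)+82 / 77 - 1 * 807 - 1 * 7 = -757.94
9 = 9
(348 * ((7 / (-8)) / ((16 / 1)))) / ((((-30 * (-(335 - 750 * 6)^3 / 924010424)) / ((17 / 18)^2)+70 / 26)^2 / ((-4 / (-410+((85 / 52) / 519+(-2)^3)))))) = -0.00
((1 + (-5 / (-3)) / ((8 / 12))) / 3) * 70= 245 / 3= 81.67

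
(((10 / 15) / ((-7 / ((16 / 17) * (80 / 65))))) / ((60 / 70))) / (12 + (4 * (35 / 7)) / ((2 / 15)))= -128 / 161109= -0.00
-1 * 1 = -1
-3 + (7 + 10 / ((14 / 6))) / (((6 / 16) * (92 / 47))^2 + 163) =-29647565 / 10115203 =-2.93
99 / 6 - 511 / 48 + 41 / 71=21919 / 3408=6.43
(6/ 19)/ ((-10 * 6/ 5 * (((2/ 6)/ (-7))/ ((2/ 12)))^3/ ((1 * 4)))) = 343/ 76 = 4.51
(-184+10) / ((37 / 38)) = -6612 / 37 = -178.70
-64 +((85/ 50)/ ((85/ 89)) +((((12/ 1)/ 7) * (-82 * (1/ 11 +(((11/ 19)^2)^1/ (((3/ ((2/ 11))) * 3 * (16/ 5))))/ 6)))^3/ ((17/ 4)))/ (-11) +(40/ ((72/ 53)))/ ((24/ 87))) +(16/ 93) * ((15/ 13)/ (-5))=21154053100397502809475097/ 235992367887444936167400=89.64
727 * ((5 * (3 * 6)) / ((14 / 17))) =556155 / 7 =79450.71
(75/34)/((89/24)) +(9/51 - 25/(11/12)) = -441063/16643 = -26.50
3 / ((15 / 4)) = 4 / 5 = 0.80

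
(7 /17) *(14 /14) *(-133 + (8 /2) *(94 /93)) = -83951 /1581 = -53.10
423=423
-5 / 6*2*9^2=-135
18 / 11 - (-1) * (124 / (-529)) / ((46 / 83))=162400 / 133837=1.21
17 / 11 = 1.55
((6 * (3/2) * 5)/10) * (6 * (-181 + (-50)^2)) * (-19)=-1189647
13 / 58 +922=53489 / 58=922.22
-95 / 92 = -1.03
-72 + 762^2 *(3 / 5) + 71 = 1741927 / 5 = 348385.40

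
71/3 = 23.67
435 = 435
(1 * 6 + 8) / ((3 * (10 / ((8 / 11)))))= 56 / 165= 0.34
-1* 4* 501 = -2004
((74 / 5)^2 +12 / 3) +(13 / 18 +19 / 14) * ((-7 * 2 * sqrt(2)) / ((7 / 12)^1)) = 5576 / 25 - 1048 * sqrt(2) / 21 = 152.46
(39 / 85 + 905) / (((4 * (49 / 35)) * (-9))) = -19241 / 1071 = -17.97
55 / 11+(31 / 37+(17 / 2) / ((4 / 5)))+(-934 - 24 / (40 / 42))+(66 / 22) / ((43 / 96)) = -59569553 / 63640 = -936.04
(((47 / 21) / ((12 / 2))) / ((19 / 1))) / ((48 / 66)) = 517 / 19152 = 0.03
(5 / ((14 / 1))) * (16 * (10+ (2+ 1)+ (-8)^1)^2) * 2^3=8000 / 7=1142.86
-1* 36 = -36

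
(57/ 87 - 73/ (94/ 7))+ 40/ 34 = -167041/ 46342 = -3.60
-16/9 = -1.78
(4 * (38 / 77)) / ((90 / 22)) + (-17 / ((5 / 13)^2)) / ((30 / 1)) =-52733 / 15750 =-3.35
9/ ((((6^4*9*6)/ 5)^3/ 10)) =625/ 19042491875328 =0.00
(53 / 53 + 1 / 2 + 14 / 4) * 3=15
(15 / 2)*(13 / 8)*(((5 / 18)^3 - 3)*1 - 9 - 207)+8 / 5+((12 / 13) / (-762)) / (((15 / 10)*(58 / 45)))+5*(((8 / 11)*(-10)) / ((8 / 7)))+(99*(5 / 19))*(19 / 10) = -2649.52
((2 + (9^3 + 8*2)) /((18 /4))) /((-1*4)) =-83 /2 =-41.50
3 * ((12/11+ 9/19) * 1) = 4.69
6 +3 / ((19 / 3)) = 123 / 19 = 6.47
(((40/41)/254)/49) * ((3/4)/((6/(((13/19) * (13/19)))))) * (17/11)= 0.00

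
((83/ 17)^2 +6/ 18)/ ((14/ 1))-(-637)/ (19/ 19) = 3876431/ 6069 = 638.73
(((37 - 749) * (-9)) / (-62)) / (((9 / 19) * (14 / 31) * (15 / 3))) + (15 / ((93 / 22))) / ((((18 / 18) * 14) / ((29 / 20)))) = -417773 / 4340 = -96.26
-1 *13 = -13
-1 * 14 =-14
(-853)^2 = 727609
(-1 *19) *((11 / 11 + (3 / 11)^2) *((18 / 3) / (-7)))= 14820 / 847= 17.50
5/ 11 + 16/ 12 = 59/ 33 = 1.79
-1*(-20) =20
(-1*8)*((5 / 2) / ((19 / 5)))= -100 / 19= -5.26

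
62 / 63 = 0.98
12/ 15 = 4/ 5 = 0.80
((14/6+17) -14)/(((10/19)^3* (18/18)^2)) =13718/375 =36.58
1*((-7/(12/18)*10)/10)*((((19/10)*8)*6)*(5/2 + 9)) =-55062/5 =-11012.40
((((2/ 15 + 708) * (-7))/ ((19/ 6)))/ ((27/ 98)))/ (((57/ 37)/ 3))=-539215208/ 48735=-11064.23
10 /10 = 1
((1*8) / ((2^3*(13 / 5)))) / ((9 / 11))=55 / 117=0.47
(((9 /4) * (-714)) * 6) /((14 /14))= -9639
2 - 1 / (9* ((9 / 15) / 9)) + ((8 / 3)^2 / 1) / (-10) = -17 / 45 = -0.38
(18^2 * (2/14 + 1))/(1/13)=33696/7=4813.71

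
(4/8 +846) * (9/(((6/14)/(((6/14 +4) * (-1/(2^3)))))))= -9840.56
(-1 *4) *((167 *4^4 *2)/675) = -342016/675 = -506.69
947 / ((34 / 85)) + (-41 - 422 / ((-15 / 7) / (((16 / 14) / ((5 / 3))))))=123077 / 50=2461.54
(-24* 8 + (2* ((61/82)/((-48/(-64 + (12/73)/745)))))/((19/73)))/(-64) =1284058343/445712640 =2.88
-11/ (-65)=11/ 65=0.17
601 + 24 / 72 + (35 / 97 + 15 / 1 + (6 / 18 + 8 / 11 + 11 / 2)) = 3990077 / 6402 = 623.25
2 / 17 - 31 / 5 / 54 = 13 / 4590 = 0.00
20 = 20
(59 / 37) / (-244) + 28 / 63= 35581 / 81252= 0.44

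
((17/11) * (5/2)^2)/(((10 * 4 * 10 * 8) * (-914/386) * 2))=-3281/5147648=-0.00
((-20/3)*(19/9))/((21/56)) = -3040/81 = -37.53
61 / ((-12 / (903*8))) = -36722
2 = 2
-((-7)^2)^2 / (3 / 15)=-12005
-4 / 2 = -2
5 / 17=0.29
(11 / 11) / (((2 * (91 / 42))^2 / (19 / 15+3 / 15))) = 0.08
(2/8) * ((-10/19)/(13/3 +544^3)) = -3/3670553494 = -0.00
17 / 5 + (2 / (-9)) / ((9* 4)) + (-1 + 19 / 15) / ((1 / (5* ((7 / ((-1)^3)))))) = -4811 / 810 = -5.94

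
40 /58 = 20 /29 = 0.69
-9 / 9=-1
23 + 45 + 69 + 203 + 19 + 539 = 898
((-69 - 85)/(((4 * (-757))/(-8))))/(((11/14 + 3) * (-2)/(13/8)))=7007/80242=0.09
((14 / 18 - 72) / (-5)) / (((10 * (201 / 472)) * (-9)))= -151276 / 407025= -0.37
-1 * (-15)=15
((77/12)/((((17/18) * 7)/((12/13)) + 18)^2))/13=299376/384009925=0.00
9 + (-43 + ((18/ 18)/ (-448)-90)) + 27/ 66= -609067/ 4928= -123.59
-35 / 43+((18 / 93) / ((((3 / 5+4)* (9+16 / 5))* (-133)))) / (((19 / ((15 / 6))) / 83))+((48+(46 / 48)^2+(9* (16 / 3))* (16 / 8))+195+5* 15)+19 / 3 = 420.44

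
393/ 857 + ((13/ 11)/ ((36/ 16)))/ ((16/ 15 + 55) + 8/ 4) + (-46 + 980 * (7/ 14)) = 842189251/ 1894827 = 444.47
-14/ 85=-0.16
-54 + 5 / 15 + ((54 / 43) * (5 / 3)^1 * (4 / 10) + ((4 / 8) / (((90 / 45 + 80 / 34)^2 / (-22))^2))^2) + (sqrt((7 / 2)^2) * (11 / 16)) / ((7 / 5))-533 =-583.66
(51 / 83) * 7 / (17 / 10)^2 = 2100 / 1411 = 1.49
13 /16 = 0.81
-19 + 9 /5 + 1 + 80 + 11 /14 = 4521 /70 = 64.59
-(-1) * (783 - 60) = 723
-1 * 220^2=-48400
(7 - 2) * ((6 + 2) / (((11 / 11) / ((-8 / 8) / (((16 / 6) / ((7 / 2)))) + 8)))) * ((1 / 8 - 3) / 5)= -2461 / 16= -153.81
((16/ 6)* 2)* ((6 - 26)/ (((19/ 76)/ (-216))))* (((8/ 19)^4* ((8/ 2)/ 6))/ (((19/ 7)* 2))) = 880803840/ 2476099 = 355.72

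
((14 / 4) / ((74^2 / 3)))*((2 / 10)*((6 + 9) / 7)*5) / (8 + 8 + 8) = 15 / 87616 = 0.00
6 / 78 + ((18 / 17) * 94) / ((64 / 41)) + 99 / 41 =9605035 / 144976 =66.25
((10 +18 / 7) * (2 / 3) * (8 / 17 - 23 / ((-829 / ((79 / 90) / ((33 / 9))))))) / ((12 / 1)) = 4438898 / 13317885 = 0.33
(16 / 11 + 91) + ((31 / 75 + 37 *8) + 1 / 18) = 1925171 / 4950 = 388.92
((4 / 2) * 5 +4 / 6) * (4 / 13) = 128 / 39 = 3.28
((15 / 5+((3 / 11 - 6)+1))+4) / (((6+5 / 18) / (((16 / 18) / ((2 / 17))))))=3400 / 1243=2.74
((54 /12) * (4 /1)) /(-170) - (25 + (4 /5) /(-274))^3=-85347624032164 /5464125125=-15619.63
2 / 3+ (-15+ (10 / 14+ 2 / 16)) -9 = -3779 / 168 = -22.49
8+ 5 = 13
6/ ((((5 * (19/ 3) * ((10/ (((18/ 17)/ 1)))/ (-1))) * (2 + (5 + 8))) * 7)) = -54/ 282625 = -0.00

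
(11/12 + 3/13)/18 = 179/2808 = 0.06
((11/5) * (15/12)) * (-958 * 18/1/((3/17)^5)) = -7481226533/27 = -277082464.19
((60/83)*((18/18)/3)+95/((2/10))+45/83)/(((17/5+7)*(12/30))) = 493625/4316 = 114.37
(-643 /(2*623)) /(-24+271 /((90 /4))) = 28935 /670348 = 0.04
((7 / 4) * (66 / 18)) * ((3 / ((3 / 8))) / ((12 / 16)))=616 / 9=68.44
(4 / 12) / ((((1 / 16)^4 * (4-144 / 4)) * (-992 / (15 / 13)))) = 320 / 403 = 0.79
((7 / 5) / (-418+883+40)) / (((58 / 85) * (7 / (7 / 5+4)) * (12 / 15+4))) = 153 / 234320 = 0.00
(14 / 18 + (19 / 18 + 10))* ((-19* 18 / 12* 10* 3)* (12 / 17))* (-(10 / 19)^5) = 639000000 / 2215457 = 288.43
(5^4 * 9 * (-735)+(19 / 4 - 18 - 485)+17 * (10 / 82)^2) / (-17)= 27802886033 / 114308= 243227.82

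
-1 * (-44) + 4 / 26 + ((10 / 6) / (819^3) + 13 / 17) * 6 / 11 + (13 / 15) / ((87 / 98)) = 678458101895108 / 14895713617785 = 45.55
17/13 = 1.31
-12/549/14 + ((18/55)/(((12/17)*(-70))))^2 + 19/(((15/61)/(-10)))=-8383503884017/10850070000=-772.67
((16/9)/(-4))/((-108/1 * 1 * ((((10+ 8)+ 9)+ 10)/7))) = 7/8991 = 0.00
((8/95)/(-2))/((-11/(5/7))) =4/1463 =0.00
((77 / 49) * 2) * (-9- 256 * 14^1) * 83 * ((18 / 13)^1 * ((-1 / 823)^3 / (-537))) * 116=-0.00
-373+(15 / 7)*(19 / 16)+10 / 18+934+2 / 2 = 569621 / 1008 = 565.10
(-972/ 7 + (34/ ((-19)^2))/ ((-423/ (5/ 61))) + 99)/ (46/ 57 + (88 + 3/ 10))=-25988535470/ 58101501003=-0.45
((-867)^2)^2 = 565036352721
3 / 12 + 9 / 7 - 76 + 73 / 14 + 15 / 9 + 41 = -319 / 12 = -26.58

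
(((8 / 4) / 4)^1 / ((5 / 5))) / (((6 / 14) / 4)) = 14 / 3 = 4.67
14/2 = 7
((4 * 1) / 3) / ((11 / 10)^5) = 400000 / 483153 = 0.83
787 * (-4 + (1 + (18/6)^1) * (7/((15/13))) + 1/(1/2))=262858/15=17523.87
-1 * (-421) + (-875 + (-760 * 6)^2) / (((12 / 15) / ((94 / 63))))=4886343421 / 126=38780503.34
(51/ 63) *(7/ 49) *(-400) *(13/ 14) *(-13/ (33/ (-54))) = -3447600/ 3773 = -913.76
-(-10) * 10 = 100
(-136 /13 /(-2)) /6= 0.87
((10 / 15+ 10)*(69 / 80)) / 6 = 23 / 15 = 1.53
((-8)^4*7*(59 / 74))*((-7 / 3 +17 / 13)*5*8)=-1353318400 / 1443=-937850.59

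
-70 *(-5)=350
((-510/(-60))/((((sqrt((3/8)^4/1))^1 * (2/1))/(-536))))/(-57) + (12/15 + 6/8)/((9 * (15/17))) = 4863071/17100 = 284.39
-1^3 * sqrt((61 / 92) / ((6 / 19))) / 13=-sqrt(159942) / 3588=-0.11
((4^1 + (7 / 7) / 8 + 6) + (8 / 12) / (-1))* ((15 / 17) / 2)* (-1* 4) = -1135 / 68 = -16.69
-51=-51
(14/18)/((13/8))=56/117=0.48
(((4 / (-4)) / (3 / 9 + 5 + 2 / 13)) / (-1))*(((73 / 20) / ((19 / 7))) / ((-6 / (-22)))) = 73073 / 81320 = 0.90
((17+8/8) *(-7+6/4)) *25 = -2475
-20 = -20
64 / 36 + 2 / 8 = 73 / 36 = 2.03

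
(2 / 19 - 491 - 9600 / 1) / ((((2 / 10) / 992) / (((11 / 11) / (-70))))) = 95096592 / 133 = 715011.97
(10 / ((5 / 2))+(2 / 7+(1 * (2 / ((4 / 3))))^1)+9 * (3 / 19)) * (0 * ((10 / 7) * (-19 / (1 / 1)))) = 0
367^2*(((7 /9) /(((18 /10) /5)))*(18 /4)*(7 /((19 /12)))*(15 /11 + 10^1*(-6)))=-70947430750 /209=-339461391.15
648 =648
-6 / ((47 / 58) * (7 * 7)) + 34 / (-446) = -116755 / 513569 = -0.23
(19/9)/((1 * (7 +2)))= 0.23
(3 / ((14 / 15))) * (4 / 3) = 30 / 7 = 4.29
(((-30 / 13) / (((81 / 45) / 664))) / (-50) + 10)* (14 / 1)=14756 / 39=378.36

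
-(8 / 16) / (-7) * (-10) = -5 / 7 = -0.71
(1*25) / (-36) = -25 / 36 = -0.69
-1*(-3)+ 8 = 11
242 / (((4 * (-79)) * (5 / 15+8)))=-363 / 3950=-0.09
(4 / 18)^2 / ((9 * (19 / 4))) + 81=1121947 / 13851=81.00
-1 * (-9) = 9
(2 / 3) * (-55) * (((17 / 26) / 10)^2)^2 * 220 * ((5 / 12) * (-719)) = 7266243479 / 164511360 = 44.17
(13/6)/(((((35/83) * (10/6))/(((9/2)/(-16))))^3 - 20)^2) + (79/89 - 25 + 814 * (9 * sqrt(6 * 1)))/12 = -172139732258115403508717963/85741728319800048029397600 + 1221 * sqrt(6)/2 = 1493.41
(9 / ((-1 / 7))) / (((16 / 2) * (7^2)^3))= -9 / 134456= -0.00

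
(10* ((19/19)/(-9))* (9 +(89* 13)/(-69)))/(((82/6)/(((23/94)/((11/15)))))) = 13400/63591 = 0.21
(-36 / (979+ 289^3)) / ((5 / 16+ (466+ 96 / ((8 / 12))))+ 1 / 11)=-0.00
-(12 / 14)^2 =-36 / 49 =-0.73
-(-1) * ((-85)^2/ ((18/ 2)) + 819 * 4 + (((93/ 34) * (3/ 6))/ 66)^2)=4078.78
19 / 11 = 1.73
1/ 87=0.01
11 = 11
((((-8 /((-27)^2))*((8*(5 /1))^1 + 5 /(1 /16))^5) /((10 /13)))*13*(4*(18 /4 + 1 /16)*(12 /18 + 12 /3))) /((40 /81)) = -795884544000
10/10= 1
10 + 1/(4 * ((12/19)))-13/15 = 2287/240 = 9.53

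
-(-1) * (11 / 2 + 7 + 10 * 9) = 205 / 2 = 102.50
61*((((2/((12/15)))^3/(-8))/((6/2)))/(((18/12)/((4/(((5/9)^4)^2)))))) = -291761109/25000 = -11670.44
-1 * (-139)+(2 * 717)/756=17753/126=140.90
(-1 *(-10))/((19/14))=140/19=7.37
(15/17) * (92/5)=16.24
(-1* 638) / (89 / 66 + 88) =-42108 / 5897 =-7.14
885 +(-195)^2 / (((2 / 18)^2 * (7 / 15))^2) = 56133498990 / 49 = 1145581612.04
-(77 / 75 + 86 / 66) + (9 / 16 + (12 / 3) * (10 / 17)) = 131441 / 224400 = 0.59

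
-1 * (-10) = 10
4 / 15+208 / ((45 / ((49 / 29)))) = 2108 / 261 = 8.08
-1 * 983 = -983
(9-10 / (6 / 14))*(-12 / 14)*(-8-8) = -1376 / 7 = -196.57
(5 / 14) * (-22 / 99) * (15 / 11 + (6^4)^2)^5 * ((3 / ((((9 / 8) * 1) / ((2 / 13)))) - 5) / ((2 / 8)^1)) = 285452904661584913320688570633355430540 / 14655641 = 19477340135554965717343140000000.00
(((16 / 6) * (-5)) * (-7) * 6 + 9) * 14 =7966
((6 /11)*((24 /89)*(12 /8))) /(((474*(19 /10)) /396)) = 12960 /133589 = 0.10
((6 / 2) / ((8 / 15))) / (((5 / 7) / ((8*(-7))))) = -441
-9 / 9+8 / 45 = -37 / 45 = -0.82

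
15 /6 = 5 /2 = 2.50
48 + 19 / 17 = 835 / 17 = 49.12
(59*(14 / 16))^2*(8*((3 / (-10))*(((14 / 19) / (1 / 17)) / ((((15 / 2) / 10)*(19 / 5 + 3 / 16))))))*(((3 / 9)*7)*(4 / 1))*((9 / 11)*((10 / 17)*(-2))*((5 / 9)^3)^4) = 1305918906250000000 / 6276619875574917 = 208.06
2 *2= 4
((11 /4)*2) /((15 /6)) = 11 /5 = 2.20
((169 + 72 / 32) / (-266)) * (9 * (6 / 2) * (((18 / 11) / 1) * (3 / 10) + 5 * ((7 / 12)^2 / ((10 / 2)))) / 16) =-2705613 / 2996224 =-0.90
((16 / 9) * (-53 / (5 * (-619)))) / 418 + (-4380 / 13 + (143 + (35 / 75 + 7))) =-2822279011 / 15136407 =-186.46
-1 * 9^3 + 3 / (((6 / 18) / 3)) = -702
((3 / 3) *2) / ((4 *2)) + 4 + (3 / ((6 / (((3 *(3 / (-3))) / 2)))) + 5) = 17 / 2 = 8.50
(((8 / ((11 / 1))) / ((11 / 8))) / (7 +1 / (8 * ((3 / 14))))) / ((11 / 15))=11520 / 121121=0.10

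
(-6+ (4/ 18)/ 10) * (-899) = 241831/ 45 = 5374.02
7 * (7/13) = 49/13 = 3.77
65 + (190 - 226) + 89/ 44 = 1365/ 44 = 31.02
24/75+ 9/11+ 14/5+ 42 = 12633/275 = 45.94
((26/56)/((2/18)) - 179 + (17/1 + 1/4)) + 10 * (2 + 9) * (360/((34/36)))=4970849/119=41771.84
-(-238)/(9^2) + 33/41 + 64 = 224975/3321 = 67.74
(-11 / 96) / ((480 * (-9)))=11 / 414720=0.00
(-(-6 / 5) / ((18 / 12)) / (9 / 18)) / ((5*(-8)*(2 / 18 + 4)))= -9 / 925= -0.01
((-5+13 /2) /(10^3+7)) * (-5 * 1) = -15 /2014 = -0.01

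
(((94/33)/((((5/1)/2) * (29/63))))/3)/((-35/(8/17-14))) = 0.32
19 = 19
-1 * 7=-7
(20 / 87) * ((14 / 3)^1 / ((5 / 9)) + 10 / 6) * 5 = 3020 / 261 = 11.57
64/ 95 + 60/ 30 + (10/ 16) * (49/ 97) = 2.99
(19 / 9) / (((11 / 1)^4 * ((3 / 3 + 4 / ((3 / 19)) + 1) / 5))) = 95 / 3601686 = 0.00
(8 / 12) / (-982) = -1 / 1473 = -0.00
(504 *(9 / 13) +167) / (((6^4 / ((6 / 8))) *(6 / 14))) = 46949 / 67392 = 0.70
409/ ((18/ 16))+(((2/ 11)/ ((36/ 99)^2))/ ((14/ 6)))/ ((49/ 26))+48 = 5085749/ 12348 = 411.87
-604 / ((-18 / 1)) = 302 / 9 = 33.56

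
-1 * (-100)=100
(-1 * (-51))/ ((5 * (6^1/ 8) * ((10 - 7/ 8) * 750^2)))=136/ 51328125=0.00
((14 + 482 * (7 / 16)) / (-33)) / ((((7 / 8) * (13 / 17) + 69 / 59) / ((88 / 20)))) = -16.31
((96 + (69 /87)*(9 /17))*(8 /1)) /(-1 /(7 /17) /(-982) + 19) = 871348240 /21465713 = 40.59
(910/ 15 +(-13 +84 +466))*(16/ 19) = 28688/ 57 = 503.30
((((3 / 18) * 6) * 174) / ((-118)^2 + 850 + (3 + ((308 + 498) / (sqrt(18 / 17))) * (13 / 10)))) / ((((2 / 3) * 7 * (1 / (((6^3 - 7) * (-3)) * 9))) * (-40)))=139910820885 / 391181107972 - 23148359091 * sqrt(34) / 5476535511608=0.33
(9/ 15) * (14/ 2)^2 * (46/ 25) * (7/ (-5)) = -47334/ 625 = -75.73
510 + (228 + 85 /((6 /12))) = 908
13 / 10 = 1.30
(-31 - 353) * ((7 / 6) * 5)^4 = -12005000 / 27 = -444629.63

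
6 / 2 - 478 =-475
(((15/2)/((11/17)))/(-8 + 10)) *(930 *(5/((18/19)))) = 1251625/44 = 28446.02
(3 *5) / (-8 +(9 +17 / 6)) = 90 / 23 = 3.91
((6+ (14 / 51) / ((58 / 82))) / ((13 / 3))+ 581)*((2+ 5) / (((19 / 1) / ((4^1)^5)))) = 26758695936 / 121771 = 219746.05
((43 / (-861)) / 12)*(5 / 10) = -43 / 20664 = -0.00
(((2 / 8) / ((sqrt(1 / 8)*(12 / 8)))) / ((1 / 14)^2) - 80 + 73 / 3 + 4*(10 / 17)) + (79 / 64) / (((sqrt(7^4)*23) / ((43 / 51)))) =-196112635 / 3678528 + 196*sqrt(2) / 3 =39.08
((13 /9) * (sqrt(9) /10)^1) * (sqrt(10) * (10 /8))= 13 * sqrt(10) /24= 1.71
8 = 8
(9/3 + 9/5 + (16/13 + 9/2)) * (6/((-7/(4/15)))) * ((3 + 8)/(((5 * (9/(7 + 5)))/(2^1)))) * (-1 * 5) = 481888/6825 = 70.61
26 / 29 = 0.90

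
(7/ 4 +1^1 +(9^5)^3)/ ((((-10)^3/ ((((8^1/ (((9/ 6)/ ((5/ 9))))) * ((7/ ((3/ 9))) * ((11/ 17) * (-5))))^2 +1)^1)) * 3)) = -2781286161387808.68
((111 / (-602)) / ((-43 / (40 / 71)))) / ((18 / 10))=3700 / 2756859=0.00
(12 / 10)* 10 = 12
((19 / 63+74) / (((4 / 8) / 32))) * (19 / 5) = 5692096 / 315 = 18070.15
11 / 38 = 0.29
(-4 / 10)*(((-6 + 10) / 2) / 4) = -1 / 5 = -0.20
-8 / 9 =-0.89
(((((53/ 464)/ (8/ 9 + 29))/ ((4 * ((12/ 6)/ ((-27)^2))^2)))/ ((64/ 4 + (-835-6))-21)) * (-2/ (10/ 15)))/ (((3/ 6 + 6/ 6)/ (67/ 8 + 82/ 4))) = 6506432163/ 750893056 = 8.66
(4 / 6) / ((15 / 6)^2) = 8 / 75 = 0.11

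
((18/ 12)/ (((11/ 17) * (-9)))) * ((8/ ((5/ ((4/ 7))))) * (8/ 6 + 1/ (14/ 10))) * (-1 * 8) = 93568/ 24255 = 3.86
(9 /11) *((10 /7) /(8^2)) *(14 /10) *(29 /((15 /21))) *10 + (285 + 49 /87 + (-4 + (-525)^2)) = 4224840245 /15312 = 275916.94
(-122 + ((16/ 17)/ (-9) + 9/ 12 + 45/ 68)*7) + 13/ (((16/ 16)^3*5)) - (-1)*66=-33851/ 765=-44.25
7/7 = 1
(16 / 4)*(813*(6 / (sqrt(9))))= 6504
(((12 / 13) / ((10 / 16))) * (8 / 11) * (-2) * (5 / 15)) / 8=-64 / 715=-0.09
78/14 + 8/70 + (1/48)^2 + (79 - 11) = 5942051/80640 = 73.69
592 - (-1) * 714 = 1306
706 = 706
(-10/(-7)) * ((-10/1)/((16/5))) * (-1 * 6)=26.79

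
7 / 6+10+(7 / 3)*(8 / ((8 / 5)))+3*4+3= 227 / 6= 37.83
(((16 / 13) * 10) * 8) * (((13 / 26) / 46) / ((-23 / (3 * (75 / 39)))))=-24000 / 89401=-0.27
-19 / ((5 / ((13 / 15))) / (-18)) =1482 / 25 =59.28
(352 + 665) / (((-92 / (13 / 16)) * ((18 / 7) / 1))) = -3.49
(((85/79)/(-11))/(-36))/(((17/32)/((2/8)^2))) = 5/15642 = 0.00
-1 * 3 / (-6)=1 / 2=0.50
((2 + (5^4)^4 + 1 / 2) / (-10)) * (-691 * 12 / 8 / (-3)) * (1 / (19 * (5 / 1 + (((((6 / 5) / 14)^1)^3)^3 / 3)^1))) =-3324072651559931882201171875 / 59899885391622272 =-55493806537.81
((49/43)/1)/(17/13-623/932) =1.78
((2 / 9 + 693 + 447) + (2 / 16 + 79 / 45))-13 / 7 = 2873419 / 2520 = 1140.25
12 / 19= 0.63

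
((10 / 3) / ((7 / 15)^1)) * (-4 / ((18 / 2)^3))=-200 / 5103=-0.04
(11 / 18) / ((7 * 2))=11 / 252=0.04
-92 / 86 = -46 / 43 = -1.07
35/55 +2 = 2.64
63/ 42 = 3/ 2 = 1.50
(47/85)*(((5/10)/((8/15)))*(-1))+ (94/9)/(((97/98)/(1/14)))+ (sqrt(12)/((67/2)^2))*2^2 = 0.25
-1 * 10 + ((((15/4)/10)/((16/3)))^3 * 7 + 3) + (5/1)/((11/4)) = -5.18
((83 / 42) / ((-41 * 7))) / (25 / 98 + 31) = -83 / 376749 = -0.00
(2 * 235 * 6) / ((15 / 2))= 376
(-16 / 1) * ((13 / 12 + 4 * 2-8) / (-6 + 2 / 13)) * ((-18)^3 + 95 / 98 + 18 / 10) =-482718587 / 27930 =-17283.16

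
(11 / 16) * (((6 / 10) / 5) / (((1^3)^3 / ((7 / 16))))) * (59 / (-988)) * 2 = -13629 / 3161600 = -0.00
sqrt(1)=1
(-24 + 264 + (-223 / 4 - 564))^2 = 2307361 / 16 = 144210.06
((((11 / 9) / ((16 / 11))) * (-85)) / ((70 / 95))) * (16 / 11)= -17765 / 126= -140.99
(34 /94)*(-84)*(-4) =5712 /47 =121.53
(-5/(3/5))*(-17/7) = 425/21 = 20.24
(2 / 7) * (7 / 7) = 2 / 7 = 0.29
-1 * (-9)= 9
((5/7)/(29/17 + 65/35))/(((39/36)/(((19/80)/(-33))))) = -0.00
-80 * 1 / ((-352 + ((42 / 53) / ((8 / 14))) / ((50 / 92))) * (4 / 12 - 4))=-318000 / 5093209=-0.06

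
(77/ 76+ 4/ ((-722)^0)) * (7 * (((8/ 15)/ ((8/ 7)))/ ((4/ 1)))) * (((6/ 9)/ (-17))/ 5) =-6223/ 193800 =-0.03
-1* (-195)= 195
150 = 150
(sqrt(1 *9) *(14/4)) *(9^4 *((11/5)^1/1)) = 1515591/10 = 151559.10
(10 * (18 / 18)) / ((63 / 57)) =190 / 21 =9.05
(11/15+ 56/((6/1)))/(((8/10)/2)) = 151/6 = 25.17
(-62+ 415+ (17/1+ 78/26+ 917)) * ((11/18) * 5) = 11825/3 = 3941.67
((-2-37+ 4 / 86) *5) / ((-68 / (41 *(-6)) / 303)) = -312127875 / 1462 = -213493.76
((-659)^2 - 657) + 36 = 433660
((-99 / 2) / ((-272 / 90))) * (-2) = -4455 / 136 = -32.76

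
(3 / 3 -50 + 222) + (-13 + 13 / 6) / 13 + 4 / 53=54773 / 318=172.24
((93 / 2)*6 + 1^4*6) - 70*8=-275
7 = 7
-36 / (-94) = 0.38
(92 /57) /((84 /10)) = 230 /1197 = 0.19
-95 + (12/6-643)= -736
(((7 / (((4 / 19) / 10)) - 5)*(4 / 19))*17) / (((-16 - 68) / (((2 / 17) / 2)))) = -655 / 798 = -0.82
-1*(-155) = 155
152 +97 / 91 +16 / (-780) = 208907 / 1365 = 153.05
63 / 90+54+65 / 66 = 9188 / 165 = 55.68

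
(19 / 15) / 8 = 19 / 120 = 0.16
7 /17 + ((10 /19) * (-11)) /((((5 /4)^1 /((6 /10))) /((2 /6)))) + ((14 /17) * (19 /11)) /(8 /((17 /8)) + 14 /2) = -1243213 /3250995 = -0.38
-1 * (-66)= 66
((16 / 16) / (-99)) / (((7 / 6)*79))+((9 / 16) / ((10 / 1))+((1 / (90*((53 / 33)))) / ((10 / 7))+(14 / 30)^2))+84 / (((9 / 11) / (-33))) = -7863825166189 / 2321272800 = -3387.72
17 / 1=17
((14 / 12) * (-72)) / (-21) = 4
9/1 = 9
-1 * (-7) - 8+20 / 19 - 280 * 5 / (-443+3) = 676 / 209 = 3.23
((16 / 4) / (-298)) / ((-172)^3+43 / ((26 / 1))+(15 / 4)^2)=416 / 157700693335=0.00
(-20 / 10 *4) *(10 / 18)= -40 / 9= -4.44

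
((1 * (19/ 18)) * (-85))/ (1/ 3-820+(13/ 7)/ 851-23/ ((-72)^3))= 199491828480/ 1822473300173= 0.11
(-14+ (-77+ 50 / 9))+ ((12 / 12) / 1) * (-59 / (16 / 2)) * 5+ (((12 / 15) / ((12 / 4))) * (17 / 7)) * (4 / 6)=-307157 / 2520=-121.89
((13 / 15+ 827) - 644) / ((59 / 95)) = 52402 / 177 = 296.06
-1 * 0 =0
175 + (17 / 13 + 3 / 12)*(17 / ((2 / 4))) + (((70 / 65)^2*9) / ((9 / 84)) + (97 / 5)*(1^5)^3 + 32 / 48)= 1751423 / 5070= 345.45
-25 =-25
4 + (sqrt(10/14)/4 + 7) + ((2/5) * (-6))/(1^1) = sqrt(35)/28 + 43/5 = 8.81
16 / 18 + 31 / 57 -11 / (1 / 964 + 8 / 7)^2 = -2631646577 / 377358753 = -6.97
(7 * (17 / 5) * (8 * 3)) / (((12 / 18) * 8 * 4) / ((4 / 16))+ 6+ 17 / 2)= 17136 / 2995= 5.72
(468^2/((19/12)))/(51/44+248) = 115644672/208297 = 555.19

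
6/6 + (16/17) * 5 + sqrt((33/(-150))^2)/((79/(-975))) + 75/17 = 19883/2686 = 7.40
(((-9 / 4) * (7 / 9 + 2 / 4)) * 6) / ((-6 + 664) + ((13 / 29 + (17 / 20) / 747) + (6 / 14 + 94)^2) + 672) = -366213015 / 217545487597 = -0.00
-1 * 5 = -5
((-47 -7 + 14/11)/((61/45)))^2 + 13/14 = 9542793133/6303374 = 1513.92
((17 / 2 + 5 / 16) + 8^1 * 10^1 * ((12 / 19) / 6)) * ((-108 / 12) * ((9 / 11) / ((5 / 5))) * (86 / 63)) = -2027493 / 11704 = -173.23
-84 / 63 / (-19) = 4 / 57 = 0.07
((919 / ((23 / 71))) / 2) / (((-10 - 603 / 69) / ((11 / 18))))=-46.26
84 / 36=7 / 3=2.33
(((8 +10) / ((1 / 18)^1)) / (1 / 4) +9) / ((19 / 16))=20880 / 19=1098.95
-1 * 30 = -30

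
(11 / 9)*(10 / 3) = 110 / 27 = 4.07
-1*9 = -9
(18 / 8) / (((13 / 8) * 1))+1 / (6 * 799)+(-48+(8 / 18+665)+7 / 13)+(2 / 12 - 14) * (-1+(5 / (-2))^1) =249705955 / 373932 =667.78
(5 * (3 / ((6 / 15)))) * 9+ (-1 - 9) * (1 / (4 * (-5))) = 338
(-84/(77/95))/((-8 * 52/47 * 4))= 13395/4576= 2.93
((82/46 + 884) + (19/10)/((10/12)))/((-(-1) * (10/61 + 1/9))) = 280339164/86825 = 3228.78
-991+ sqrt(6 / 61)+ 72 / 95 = -94073 / 95+ sqrt(366) / 61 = -989.93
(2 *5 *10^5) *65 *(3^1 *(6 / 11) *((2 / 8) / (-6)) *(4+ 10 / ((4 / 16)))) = -195000000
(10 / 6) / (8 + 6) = 5 / 42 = 0.12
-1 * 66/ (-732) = 0.09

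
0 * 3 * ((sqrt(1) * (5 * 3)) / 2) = 0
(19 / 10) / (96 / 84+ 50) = 133 / 3580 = 0.04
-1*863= -863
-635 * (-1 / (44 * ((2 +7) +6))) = 127 / 132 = 0.96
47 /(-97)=-47 /97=-0.48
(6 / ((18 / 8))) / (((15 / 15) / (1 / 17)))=8 / 51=0.16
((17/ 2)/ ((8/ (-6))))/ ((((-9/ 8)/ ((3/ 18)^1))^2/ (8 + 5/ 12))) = -1717/ 1458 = -1.18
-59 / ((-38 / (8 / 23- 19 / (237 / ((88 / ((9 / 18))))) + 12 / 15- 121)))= -215416729 / 1035690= -207.99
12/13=0.92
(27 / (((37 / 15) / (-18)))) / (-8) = 3645 / 148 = 24.63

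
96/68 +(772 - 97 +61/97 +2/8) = 4467409/6596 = 677.29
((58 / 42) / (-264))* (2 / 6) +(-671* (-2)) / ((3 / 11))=81840499 / 16632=4920.66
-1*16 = -16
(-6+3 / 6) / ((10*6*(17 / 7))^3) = -0.00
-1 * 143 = -143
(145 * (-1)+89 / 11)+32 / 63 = -94526 / 693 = -136.40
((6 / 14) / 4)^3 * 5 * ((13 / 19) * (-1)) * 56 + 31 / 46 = 75079 / 171304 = 0.44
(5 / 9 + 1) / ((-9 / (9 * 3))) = -14 / 3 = -4.67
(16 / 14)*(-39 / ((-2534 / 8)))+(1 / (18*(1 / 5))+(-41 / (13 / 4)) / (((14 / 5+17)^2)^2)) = 9268114797413 / 22150767632994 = 0.42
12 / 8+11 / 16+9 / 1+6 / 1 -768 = -12013 / 16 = -750.81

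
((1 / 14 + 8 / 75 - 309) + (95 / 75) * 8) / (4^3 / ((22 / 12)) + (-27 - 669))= 383317 / 848400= 0.45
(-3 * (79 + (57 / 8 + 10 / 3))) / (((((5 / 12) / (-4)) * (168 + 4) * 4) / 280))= 45087 / 43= 1048.53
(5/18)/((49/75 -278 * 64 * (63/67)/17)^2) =0.00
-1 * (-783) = 783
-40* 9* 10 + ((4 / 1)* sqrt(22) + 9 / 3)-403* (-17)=4* sqrt(22) + 3254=3272.76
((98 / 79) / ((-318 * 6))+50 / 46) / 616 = 1883023 / 1067785488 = 0.00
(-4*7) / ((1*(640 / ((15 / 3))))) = -7 / 32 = -0.22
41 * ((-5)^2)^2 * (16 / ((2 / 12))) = 2460000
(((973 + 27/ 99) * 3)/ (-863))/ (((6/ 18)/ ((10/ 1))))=-963540/ 9493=-101.50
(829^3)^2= 324584056305938521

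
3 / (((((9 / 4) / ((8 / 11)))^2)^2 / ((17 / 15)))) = 17825792 / 480298005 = 0.04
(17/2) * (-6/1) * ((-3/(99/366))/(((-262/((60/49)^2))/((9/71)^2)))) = -907167600/17441058481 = -0.05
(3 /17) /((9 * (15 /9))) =0.01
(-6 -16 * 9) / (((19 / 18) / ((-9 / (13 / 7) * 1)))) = 170100 / 247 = 688.66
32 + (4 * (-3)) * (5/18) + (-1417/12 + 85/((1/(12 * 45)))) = 549727/12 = 45810.58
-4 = -4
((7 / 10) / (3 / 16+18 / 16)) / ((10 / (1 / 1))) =4 / 75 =0.05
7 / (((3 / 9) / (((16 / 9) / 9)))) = 112 / 27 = 4.15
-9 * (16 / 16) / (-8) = 1.12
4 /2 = 2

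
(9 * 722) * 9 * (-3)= -175446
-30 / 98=-15 / 49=-0.31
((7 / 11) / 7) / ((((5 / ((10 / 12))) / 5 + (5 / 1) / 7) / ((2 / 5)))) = 14 / 737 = 0.02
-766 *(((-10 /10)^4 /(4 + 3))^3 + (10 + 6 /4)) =-3022253 /343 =-8811.23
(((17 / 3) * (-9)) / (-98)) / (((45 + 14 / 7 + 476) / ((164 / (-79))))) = -4182 / 2024533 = -0.00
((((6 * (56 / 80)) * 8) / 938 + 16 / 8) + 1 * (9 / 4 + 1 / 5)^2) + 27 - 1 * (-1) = 965827 / 26800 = 36.04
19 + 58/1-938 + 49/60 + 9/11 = -567181/660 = -859.37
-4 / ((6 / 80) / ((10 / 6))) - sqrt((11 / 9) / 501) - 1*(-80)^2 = -58400 / 9 - sqrt(5511) / 1503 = -6488.94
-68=-68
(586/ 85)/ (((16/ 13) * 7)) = 3809/ 4760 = 0.80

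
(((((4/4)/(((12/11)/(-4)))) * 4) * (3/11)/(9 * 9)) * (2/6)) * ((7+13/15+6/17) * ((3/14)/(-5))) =4192/722925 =0.01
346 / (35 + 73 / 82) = 28372 / 2943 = 9.64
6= 6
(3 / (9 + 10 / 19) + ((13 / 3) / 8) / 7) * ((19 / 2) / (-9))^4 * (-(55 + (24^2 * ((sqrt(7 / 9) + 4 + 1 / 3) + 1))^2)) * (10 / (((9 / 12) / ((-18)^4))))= -10765918215162845 / 1629 - 1018822137610240 * sqrt(7) / 1267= -8736418272652.39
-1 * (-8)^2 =-64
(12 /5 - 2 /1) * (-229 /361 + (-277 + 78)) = -144136 /1805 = -79.85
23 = 23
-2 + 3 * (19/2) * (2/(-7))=-71/7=-10.14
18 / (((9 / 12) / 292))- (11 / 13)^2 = 1184231 / 169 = 7007.28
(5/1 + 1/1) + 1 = 7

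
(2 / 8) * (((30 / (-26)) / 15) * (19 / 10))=-19 / 520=-0.04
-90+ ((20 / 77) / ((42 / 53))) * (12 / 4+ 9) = -86.07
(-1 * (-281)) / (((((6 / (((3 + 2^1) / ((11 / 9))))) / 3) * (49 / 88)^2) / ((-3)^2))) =40059360 / 2401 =16684.45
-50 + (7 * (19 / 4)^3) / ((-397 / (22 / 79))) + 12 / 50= -1261701879 / 25090400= -50.29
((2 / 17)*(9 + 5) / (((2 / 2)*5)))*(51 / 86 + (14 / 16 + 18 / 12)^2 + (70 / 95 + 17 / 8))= 665819 / 222224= 3.00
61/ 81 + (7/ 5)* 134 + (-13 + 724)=899.35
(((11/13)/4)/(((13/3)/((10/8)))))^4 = 741200625/53459728531456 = 0.00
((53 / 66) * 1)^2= 2809 / 4356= 0.64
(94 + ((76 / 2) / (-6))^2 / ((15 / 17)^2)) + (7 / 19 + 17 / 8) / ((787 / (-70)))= 17598478723 / 121119300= 145.30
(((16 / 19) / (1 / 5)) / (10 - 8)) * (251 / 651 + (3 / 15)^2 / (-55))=0.81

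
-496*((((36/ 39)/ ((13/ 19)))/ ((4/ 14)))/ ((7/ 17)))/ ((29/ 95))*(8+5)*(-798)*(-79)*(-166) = 955646173480320/ 377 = 2534870486685.20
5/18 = 0.28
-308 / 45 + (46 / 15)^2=2.56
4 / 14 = 2 / 7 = 0.29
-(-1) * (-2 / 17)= -2 / 17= -0.12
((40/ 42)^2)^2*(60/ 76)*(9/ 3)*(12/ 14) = 1600000/ 957999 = 1.67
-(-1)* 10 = 10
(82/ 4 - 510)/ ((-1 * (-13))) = -979/ 26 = -37.65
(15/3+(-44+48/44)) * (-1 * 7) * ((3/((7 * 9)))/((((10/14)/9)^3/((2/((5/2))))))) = 139026132/6875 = 20221.98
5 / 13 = 0.38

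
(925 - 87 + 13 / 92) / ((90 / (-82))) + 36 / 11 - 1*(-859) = 1497247 / 15180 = 98.63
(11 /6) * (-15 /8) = -3.44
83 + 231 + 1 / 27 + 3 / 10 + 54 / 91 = 7737841 / 24570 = 314.93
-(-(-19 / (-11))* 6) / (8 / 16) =228 / 11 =20.73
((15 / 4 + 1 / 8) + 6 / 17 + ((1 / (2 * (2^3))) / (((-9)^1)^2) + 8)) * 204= 269423 / 108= 2494.66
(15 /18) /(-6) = -5 /36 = -0.14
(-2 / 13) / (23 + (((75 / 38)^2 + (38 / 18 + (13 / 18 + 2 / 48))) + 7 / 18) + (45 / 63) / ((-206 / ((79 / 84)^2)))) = -7346170944 / 1439964353243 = -0.01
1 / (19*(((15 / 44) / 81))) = 1188 / 95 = 12.51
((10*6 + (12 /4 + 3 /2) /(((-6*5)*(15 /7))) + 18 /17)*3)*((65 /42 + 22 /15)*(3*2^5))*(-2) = -1575121752 /14875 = -105890.54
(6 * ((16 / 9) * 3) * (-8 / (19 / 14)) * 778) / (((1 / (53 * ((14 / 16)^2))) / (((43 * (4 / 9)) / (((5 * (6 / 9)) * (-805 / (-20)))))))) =-848256.66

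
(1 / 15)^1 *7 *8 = 56 / 15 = 3.73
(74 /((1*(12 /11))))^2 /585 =165649 /21060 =7.87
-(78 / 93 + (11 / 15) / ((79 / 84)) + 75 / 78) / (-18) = 821393 / 5730660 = 0.14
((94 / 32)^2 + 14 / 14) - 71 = -15711 / 256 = -61.37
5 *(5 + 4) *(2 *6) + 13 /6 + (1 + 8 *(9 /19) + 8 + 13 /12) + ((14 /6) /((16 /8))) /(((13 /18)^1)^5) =15858012583 /28218268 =561.98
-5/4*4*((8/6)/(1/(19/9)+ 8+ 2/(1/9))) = -0.25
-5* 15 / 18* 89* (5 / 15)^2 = -2225 / 54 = -41.20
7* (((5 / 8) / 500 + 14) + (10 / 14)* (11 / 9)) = 749663 / 7200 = 104.12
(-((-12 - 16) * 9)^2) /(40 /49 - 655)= 1037232 /10685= 97.07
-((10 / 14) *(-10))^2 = -2500 / 49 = -51.02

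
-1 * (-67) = 67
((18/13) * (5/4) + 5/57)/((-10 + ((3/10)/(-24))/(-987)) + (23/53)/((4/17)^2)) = -939854300/1117156547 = -0.84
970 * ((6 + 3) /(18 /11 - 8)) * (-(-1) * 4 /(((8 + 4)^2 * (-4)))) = 1067 /112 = 9.53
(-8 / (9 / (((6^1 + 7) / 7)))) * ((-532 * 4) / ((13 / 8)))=19456 / 9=2161.78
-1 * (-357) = 357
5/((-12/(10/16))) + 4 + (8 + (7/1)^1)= 1799/96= 18.74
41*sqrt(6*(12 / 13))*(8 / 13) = 1968*sqrt(26) / 169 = 59.38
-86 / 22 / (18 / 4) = -86 / 99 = -0.87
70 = 70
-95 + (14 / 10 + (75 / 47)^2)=-1005687 / 11045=-91.05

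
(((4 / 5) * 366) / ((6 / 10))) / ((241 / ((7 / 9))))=3416 / 2169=1.57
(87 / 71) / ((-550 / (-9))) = 783 / 39050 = 0.02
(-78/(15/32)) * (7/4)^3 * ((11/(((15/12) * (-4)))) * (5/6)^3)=245245/216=1135.39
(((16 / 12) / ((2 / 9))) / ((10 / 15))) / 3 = 3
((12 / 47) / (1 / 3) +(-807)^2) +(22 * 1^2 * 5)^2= 31177439 / 47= 663349.77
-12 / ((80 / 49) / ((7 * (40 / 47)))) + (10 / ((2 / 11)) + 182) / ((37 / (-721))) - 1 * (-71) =-7983896 / 1739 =-4591.08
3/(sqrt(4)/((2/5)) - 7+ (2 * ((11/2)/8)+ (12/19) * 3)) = 2.36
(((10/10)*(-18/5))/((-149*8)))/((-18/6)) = -3/2980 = -0.00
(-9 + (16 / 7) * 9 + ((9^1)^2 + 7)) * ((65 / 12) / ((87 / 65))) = 2944825 / 7308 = 402.96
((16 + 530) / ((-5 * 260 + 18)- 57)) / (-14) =3 / 103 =0.03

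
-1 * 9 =-9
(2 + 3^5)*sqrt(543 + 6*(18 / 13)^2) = 245*sqrt(93711) / 13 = 5769.23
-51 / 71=-0.72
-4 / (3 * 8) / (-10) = 1 / 60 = 0.02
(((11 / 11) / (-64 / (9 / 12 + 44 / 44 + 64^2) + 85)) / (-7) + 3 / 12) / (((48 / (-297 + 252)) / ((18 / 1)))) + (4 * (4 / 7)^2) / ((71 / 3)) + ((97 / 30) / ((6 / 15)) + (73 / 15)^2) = 137738367517039 / 4984636053600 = 27.63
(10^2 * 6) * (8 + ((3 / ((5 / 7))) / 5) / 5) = 24504 / 5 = 4900.80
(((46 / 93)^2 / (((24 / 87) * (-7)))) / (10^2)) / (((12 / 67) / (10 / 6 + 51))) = -81199913 / 217954800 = -0.37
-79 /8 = -9.88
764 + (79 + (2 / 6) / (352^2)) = 313353217 / 371712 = 843.00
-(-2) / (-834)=-1 / 417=-0.00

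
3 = 3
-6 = -6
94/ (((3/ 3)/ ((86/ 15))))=8084/ 15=538.93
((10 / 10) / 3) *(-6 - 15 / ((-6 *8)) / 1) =-91 / 48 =-1.90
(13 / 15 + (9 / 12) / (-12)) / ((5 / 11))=2123 / 1200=1.77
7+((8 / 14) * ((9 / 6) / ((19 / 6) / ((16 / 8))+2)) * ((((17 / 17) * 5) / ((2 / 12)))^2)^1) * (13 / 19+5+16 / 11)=97121963 / 62909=1543.85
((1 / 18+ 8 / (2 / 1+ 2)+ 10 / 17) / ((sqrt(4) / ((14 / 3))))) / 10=5663 / 9180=0.62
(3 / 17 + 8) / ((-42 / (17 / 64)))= -139 / 2688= -0.05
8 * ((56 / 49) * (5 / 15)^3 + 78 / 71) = 122480 / 13419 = 9.13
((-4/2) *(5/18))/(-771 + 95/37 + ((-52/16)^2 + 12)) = 592/794799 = 0.00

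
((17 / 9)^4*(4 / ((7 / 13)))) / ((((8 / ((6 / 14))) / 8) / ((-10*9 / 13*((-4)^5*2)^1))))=6842040320 / 11907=574623.36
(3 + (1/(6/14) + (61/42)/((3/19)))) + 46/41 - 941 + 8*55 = -2507299/5166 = -485.35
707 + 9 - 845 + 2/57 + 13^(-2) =-1242262/9633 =-128.96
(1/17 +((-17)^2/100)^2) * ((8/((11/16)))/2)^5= 793025445888/14141875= 56076.40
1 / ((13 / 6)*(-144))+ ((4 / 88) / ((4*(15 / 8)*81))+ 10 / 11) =1259249 / 1389960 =0.91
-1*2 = -2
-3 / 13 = -0.23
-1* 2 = -2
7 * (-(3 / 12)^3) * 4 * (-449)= 3143 / 16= 196.44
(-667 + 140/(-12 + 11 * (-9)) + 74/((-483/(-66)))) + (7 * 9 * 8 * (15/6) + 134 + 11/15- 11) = 64834547/89355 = 725.58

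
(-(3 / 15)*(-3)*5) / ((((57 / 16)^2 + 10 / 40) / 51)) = 39168 / 3313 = 11.82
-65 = -65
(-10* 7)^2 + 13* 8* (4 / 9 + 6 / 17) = 762388 / 153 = 4982.93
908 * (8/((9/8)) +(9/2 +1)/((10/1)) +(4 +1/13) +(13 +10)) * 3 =18452149/195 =94626.41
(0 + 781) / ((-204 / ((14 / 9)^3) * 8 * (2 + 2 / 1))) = -267883 / 594864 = -0.45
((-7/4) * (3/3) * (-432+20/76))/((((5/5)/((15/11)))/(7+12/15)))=6718257/836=8036.19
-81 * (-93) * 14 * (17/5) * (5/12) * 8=1195236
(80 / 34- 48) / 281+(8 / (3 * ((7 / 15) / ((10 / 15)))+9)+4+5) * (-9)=-15491861 / 176749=-87.65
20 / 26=10 / 13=0.77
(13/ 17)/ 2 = 13/ 34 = 0.38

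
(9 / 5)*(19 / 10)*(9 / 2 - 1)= 1197 / 100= 11.97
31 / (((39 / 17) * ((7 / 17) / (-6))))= -17918 / 91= -196.90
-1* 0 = 0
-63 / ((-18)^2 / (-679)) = 132.03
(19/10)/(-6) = -19/60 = -0.32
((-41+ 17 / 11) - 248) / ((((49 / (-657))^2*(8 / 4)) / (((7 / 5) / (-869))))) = 682437069 / 16393685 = 41.63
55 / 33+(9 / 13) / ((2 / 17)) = 589 / 78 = 7.55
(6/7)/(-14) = -3/49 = -0.06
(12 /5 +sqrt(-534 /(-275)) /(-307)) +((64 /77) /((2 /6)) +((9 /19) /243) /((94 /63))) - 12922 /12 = -368537823 /343805 - sqrt(5874) /16885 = -1071.94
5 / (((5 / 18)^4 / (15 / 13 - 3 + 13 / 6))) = 17496 / 65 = 269.17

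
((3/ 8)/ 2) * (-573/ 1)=-1719/ 16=-107.44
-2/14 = -1/7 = -0.14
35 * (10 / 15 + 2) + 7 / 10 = 2821 / 30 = 94.03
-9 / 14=-0.64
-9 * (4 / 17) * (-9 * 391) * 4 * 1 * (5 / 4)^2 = 46575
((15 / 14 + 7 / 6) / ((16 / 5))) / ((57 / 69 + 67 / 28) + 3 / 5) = 27025 / 147564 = 0.18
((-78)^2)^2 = 37015056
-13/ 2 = -6.50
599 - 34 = 565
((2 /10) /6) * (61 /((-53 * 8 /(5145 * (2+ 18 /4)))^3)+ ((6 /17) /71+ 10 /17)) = -22030446066502673903 /22080864952320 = -997716.63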